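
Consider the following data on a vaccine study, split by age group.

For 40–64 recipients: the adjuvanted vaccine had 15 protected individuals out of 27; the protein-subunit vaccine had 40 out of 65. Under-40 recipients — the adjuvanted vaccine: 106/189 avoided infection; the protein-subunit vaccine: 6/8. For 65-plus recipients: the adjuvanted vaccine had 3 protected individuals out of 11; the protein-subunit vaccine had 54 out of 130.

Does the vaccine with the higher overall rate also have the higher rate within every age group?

No

40–64: the adjuvanted vaccine 15/27 = 55.6%, the protein-subunit vaccine 40/65 = 61.5% → the protein-subunit vaccine
Under-40: the adjuvanted vaccine 106/189 = 56.1%, the protein-subunit vaccine 6/8 = 75.0% → the protein-subunit vaccine
65-plus: the adjuvanted vaccine 3/11 = 27.3%, the protein-subunit vaccine 54/130 = 41.5% → the protein-subunit vaccine
Overall: the adjuvanted vaccine 124/227 = 54.6%, the protein-subunit vaccine 100/203 = 49.3% → the adjuvanted vaccine
The protein-subunit vaccine wins each age group but the adjuvanted vaccine wins overall — the comparison reverses. The protein-subunit vaccine's recipients skew toward 65-plus, which has a lower base rate.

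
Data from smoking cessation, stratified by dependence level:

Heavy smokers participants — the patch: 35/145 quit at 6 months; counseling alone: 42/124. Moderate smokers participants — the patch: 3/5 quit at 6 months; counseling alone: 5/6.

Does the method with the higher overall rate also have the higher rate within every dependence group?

Yes

Heavy smokers: the patch 35/145 = 24.1%, counseling alone 42/124 = 33.9% → counseling alone
Moderate smokers: the patch 3/5 = 60.0%, counseling alone 5/6 = 83.3% → counseling alone
Overall: the patch 38/150 = 25.3%, counseling alone 47/130 = 36.2% → counseling alone
Counseling alone wins overall and in every dependence group — no reversal.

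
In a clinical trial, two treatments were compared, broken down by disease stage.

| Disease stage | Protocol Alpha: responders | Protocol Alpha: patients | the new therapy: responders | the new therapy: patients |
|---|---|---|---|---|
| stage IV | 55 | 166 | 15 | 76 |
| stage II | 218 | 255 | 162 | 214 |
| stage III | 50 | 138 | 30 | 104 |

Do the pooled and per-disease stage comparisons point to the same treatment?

Yes

Stage IV: Protocol Alpha 55/166 = 33.1%, the new therapy 15/76 = 19.7% → Protocol Alpha
Stage II: Protocol Alpha 218/255 = 85.5%, the new therapy 162/214 = 75.7% → Protocol Alpha
Stage III: Protocol Alpha 50/138 = 36.2%, the new therapy 30/104 = 28.8% → Protocol Alpha
Overall: Protocol Alpha 323/559 = 57.8%, the new therapy 207/394 = 52.5% → Protocol Alpha
Protocol Alpha wins overall and in every disease group — no reversal.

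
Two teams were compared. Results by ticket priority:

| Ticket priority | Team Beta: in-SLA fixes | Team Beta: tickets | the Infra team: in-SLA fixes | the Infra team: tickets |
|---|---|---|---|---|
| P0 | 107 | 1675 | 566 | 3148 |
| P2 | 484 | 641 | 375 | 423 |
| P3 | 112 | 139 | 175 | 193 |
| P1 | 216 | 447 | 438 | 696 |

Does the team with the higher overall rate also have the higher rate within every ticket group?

P0: Team Beta 107/1675 = 6.4%, the Infra team 566/3148 = 18.0% → the Infra team
P2: Team Beta 484/641 = 75.5%, the Infra team 375/423 = 88.7% → the Infra team
P3: Team Beta 112/139 = 80.6%, the Infra team 175/193 = 90.7% → the Infra team
P1: Team Beta 216/447 = 48.3%, the Infra team 438/696 = 62.9% → the Infra team
Overall: Team Beta 919/2902 = 31.7%, the Infra team 1554/4460 = 34.8% → the Infra team
The Infra team wins overall and in every ticket group — no reversal.

Yes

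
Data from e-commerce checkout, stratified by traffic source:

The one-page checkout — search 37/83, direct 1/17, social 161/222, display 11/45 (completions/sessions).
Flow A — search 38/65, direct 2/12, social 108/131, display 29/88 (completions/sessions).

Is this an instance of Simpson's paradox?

Search: the one-page checkout 37/83 = 44.6%, Flow A 38/65 = 58.5% → Flow A
Direct: the one-page checkout 1/17 = 5.9%, Flow A 2/12 = 16.7% → Flow A
Social: the one-page checkout 161/222 = 72.5%, Flow A 108/131 = 82.4% → Flow A
Display: the one-page checkout 11/45 = 24.4%, Flow A 29/88 = 33.0% → Flow A
Overall: the one-page checkout 210/367 = 57.2%, Flow A 177/296 = 59.8% → Flow A
Flow A wins overall and in every traffic group — no reversal.

No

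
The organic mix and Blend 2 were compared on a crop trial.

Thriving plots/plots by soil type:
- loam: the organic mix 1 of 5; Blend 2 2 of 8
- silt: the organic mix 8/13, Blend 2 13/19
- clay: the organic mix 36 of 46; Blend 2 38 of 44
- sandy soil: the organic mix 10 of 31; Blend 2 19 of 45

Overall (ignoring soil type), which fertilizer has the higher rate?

Loam: the organic mix 1/5 = 20.0%, Blend 2 2/8 = 25.0% → Blend 2
Silt: the organic mix 8/13 = 61.5%, Blend 2 13/19 = 68.4% → Blend 2
Clay: the organic mix 36/46 = 78.3%, Blend 2 38/44 = 86.4% → Blend 2
Sandy soil: the organic mix 10/31 = 32.3%, Blend 2 19/45 = 42.2% → Blend 2
Overall: the organic mix 55/95 = 57.9%, Blend 2 72/116 = 62.1% → Blend 2

Blend 2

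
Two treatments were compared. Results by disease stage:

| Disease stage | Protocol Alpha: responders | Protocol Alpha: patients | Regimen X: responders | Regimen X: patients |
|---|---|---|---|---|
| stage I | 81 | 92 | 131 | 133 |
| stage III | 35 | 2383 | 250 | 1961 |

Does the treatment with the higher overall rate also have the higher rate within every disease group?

Yes

Stage I: Protocol Alpha 81/92 = 88.0%, Regimen X 131/133 = 98.5% → Regimen X
Stage III: Protocol Alpha 35/2383 = 1.5%, Regimen X 250/1961 = 12.7% → Regimen X
Overall: Protocol Alpha 116/2475 = 4.7%, Regimen X 381/2094 = 18.2% → Regimen X
Regimen X wins overall and in every disease group — no reversal.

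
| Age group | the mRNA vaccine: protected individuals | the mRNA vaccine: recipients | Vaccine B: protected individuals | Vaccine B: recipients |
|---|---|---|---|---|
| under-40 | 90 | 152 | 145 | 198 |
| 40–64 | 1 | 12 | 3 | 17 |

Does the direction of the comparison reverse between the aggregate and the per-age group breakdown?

No

Under-40: the mRNA vaccine 90/152 = 59.2%, Vaccine B 145/198 = 73.2% → Vaccine B
40–64: the mRNA vaccine 1/12 = 8.3%, Vaccine B 3/17 = 17.6% → Vaccine B
Overall: the mRNA vaccine 91/164 = 55.5%, Vaccine B 148/215 = 68.8% → Vaccine B
Vaccine B wins overall and in every age group — no reversal.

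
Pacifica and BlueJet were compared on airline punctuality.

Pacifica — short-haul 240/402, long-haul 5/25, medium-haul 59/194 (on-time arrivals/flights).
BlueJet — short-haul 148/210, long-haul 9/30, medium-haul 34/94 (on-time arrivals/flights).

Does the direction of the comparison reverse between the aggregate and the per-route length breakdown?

Short-haul: Pacifica 240/402 = 59.7%, BlueJet 148/210 = 70.5% → BlueJet
Long-haul: Pacifica 5/25 = 20.0%, BlueJet 9/30 = 30.0% → BlueJet
Medium-haul: Pacifica 59/194 = 30.4%, BlueJet 34/94 = 36.2% → BlueJet
Overall: Pacifica 304/621 = 49.0%, BlueJet 191/334 = 57.2% → BlueJet
BlueJet wins overall and in every route group — no reversal.

No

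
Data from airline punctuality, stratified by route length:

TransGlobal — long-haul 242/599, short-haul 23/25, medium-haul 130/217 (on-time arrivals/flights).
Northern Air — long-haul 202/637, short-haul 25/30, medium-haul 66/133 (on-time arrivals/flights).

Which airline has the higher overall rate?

Long-haul: TransGlobal 242/599 = 40.4%, Northern Air 202/637 = 31.7% → TransGlobal
Short-haul: TransGlobal 23/25 = 92.0%, Northern Air 25/30 = 83.3% → TransGlobal
Medium-haul: TransGlobal 130/217 = 59.9%, Northern Air 66/133 = 49.6% → TransGlobal
Overall: TransGlobal 395/841 = 47.0%, Northern Air 293/800 = 36.6% → TransGlobal

TransGlobal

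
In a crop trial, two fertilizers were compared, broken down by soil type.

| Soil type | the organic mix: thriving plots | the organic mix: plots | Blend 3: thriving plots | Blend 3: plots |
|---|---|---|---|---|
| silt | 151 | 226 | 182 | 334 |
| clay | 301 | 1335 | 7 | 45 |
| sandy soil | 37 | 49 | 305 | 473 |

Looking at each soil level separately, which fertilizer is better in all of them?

Silt: the organic mix 151/226 = 66.8%, Blend 3 182/334 = 54.5% → the organic mix
Clay: the organic mix 301/1335 = 22.5%, Blend 3 7/45 = 15.6% → the organic mix
Sandy soil: the organic mix 37/49 = 75.5%, Blend 3 305/473 = 64.5% → the organic mix
The organic mix has the higher rate in all 3 groups.

the organic mix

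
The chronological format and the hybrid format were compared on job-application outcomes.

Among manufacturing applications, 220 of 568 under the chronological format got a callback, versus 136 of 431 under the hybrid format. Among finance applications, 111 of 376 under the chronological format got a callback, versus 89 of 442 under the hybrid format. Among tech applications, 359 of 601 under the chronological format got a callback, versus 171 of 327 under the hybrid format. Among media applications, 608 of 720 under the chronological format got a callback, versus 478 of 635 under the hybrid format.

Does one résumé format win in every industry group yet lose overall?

No

Manufacturing: the chronological format 220/568 = 38.7%, the hybrid format 136/431 = 31.6% → the chronological format
Finance: the chronological format 111/376 = 29.5%, the hybrid format 89/442 = 20.1% → the chronological format
Tech: the chronological format 359/601 = 59.7%, the hybrid format 171/327 = 52.3% → the chronological format
Media: the chronological format 608/720 = 84.4%, the hybrid format 478/635 = 75.3% → the chronological format
Overall: the chronological format 1298/2265 = 57.3%, the hybrid format 874/1835 = 47.6% → the chronological format
The chronological format wins overall and in every industry group — no reversal.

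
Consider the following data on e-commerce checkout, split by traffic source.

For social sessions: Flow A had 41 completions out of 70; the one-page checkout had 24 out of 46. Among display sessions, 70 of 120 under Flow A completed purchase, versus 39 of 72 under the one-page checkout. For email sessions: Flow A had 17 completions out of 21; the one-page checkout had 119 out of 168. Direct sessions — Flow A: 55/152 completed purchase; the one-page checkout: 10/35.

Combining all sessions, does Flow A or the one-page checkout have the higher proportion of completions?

Social: Flow A 41/70 = 58.6%, the one-page checkout 24/46 = 52.2% → Flow A
Display: Flow A 70/120 = 58.3%, the one-page checkout 39/72 = 54.2% → Flow A
Email: Flow A 17/21 = 81.0%, the one-page checkout 119/168 = 70.8% → Flow A
Direct: Flow A 55/152 = 36.2%, the one-page checkout 10/35 = 28.6% → Flow A
Overall: Flow A 183/363 = 50.4%, the one-page checkout 192/321 = 59.8% → the one-page checkout
(Flow A wins every traffic group but the one-page checkout wins overall — Flow A's sessions skew toward the low-rate direct group.)

the one-page checkout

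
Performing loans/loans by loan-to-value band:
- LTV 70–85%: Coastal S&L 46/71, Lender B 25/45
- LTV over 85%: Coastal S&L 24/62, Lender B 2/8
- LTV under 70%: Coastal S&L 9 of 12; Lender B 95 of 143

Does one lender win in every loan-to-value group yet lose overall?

Yes

LTV 70–85%: Coastal S&L 46/71 = 64.8%, Lender B 25/45 = 55.6% → Coastal S&L
LTV over 85%: Coastal S&L 24/62 = 38.7%, Lender B 2/8 = 25.0% → Coastal S&L
LTV under 70%: Coastal S&L 9/12 = 75.0%, Lender B 95/143 = 66.4% → Coastal S&L
Overall: Coastal S&L 79/145 = 54.5%, Lender B 122/196 = 62.2% → Lender B
Coastal S&L wins each loan-to-value group but Lender B wins overall — the comparison reverses. Coastal S&L's loans skew toward LTV over 85%, which has a lower base rate.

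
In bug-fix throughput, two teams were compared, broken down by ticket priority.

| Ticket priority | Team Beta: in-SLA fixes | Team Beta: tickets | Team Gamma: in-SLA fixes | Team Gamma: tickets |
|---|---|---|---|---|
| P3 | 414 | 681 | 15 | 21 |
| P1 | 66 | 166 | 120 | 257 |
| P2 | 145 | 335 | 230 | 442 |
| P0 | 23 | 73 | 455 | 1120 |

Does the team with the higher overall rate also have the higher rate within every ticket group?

P3: Team Beta 414/681 = 60.8%, Team Gamma 15/21 = 71.4% → Team Gamma
P1: Team Beta 66/166 = 39.8%, Team Gamma 120/257 = 46.7% → Team Gamma
P2: Team Beta 145/335 = 43.3%, Team Gamma 230/442 = 52.0% → Team Gamma
P0: Team Beta 23/73 = 31.5%, Team Gamma 455/1120 = 40.6% → Team Gamma
Overall: Team Beta 648/1255 = 51.6%, Team Gamma 820/1840 = 44.6% → Team Beta
Team Gamma wins each ticket group but Team Beta wins overall — the comparison reverses. Team Gamma's tickets skew toward P0, which has a lower base rate.

No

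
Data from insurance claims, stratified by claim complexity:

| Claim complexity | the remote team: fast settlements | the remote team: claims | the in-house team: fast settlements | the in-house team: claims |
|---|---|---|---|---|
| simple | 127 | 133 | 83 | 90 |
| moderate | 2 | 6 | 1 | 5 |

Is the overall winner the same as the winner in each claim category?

Simple: the remote team 127/133 = 95.5%, the in-house team 83/90 = 92.2% → the remote team
Moderate: the remote team 2/6 = 33.3%, the in-house team 1/5 = 20.0% → the remote team
Overall: the remote team 129/139 = 92.8%, the in-house team 84/95 = 88.4% → the remote team
The remote team wins overall and in every claim group — no reversal.

Yes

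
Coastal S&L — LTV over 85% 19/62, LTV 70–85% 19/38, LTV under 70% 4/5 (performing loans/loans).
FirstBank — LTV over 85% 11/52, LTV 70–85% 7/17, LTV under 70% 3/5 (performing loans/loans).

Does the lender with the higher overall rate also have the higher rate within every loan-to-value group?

LTV over 85%: Coastal S&L 19/62 = 30.6%, FirstBank 11/52 = 21.2% → Coastal S&L
LTV 70–85%: Coastal S&L 19/38 = 50.0%, FirstBank 7/17 = 41.2% → Coastal S&L
LTV under 70%: Coastal S&L 4/5 = 80.0%, FirstBank 3/5 = 60.0% → Coastal S&L
Overall: Coastal S&L 42/105 = 40.0%, FirstBank 21/74 = 28.4% → Coastal S&L
Coastal S&L wins overall and in every loan-to-value group — no reversal.

Yes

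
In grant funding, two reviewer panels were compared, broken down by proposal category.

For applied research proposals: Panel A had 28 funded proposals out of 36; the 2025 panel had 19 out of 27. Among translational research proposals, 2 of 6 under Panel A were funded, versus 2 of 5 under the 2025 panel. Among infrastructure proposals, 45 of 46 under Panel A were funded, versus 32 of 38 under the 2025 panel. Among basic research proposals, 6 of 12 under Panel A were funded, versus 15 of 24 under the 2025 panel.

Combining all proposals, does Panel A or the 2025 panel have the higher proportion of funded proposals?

Applied research: Panel A 28/36 = 77.8%, the 2025 panel 19/27 = 70.4% → Panel A
Translational research: Panel A 2/6 = 33.3%, the 2025 panel 2/5 = 40.0% → the 2025 panel
Infrastructure: Panel A 45/46 = 97.8%, the 2025 panel 32/38 = 84.2% → Panel A
Basic research: Panel A 6/12 = 50.0%, the 2025 panel 15/24 = 62.5% → the 2025 panel
Overall: Panel A 81/100 = 81.0%, the 2025 panel 68/94 = 72.3% → Panel A
(Neither sweeps every proposal group, but Panel A has the higher pooled rate.)

Panel A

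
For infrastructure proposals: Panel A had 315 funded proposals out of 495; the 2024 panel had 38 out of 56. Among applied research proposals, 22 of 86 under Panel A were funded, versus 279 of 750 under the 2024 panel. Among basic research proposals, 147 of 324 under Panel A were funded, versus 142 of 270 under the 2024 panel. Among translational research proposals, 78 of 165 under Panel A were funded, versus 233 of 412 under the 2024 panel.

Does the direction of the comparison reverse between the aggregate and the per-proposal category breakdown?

Infrastructure: Panel A 315/495 = 63.6%, the 2024 panel 38/56 = 67.9% → the 2024 panel
Applied research: Panel A 22/86 = 25.6%, the 2024 panel 279/750 = 37.2% → the 2024 panel
Basic research: Panel A 147/324 = 45.4%, the 2024 panel 142/270 = 52.6% → the 2024 panel
Translational research: Panel A 78/165 = 47.3%, the 2024 panel 233/412 = 56.6% → the 2024 panel
Overall: Panel A 562/1070 = 52.5%, the 2024 panel 692/1488 = 46.5% → Panel A
The 2024 panel wins each proposal group but Panel A wins overall — the comparison reverses. The 2024 panel's proposals skew toward applied research, which has a lower base rate.

Yes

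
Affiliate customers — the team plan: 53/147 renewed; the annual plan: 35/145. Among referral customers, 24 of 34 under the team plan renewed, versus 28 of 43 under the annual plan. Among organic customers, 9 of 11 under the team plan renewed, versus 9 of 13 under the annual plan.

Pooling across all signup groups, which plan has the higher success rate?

Affiliate: the team plan 53/147 = 36.1%, the annual plan 35/145 = 24.1% → the team plan
Referral: the team plan 24/34 = 70.6%, the annual plan 28/43 = 65.1% → the team plan
Organic: the team plan 9/11 = 81.8%, the annual plan 9/13 = 69.2% → the team plan
Overall: the team plan 86/192 = 44.8%, the annual plan 72/201 = 35.8% → the team plan

the team plan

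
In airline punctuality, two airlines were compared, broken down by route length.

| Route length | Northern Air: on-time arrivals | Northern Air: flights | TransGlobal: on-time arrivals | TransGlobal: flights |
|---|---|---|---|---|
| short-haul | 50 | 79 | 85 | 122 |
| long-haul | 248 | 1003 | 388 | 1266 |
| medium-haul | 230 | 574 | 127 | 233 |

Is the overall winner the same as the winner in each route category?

Yes

Short-haul: Northern Air 50/79 = 63.3%, TransGlobal 85/122 = 69.7% → TransGlobal
Long-haul: Northern Air 248/1003 = 24.7%, TransGlobal 388/1266 = 30.6% → TransGlobal
Medium-haul: Northern Air 230/574 = 40.1%, TransGlobal 127/233 = 54.5% → TransGlobal
Overall: Northern Air 528/1656 = 31.9%, TransGlobal 600/1621 = 37.0% → TransGlobal
TransGlobal wins overall and in every route group — no reversal.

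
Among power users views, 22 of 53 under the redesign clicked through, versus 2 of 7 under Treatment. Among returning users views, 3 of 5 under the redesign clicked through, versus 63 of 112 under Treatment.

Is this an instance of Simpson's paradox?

Power users: the redesign 22/53 = 41.5%, Treatment 2/7 = 28.6% → the redesign
Returning users: the redesign 3/5 = 60.0%, Treatment 63/112 = 56.2% → the redesign
Overall: the redesign 25/58 = 43.1%, Treatment 65/119 = 54.6% → Treatment
The redesign wins each user group but Treatment wins overall — the comparison reverses. The redesign's views skew toward power users, which has a lower base rate.

Yes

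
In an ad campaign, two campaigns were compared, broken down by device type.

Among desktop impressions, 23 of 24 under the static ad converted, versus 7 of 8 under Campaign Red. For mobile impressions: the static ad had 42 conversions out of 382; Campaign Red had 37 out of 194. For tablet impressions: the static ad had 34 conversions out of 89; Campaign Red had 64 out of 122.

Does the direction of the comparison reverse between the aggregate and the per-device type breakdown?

Desktop: the static ad 23/24 = 95.8%, Campaign Red 7/8 = 87.5% → the static ad
Mobile: the static ad 42/382 = 11.0%, Campaign Red 37/194 = 19.1% → Campaign Red
Tablet: the static ad 34/89 = 38.2%, Campaign Red 64/122 = 52.5% → Campaign Red
Overall: the static ad 99/495 = 20.0%, Campaign Red 108/324 = 33.3% → Campaign Red
Neither sweeps: the static ad wins 1 of 3 groups, Campaign Red wins 2. Campaign Red wins overall but not every group — no Simpson reversal.

No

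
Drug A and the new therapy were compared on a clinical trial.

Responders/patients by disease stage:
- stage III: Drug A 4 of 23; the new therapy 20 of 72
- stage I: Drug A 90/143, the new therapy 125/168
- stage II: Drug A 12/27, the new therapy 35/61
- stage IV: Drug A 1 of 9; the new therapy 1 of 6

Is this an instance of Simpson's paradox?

No

Stage III: Drug A 4/23 = 17.4%, the new therapy 20/72 = 27.8% → the new therapy
Stage I: Drug A 90/143 = 62.9%, the new therapy 125/168 = 74.4% → the new therapy
Stage II: Drug A 12/27 = 44.4%, the new therapy 35/61 = 57.4% → the new therapy
Stage IV: Drug A 1/9 = 11.1%, the new therapy 1/6 = 16.7% → the new therapy
Overall: Drug A 107/202 = 53.0%, the new therapy 181/307 = 59.0% → the new therapy
The new therapy wins overall and in every disease group — no reversal.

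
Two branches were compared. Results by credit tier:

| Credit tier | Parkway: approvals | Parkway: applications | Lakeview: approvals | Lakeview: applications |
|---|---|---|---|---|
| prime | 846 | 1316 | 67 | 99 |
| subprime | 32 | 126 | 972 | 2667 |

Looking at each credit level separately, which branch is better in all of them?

Prime: Parkway 846/1316 = 64.3%, Lakeview 67/99 = 67.7% → Lakeview
Subprime: Parkway 32/126 = 25.4%, Lakeview 972/2667 = 36.4% → Lakeview
Lakeview has the higher rate in both groups.

Lakeview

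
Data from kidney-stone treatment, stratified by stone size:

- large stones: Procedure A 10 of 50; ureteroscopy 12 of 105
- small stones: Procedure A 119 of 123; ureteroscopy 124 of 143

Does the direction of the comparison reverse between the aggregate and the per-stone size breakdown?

No

Large stones: Procedure A 10/50 = 20.0%, ureteroscopy 12/105 = 11.4% → Procedure A
Small stones: Procedure A 119/123 = 96.7%, ureteroscopy 124/143 = 86.7% → Procedure A
Overall: Procedure A 129/173 = 74.6%, ureteroscopy 136/248 = 54.8% → Procedure A
Procedure A wins overall and in every stone group — no reversal.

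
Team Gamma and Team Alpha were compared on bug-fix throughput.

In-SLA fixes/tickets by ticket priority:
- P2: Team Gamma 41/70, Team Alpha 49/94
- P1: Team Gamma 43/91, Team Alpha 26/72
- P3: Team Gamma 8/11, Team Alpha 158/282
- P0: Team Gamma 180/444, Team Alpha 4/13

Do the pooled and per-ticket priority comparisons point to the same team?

No

P2: Team Gamma 41/70 = 58.6%, Team Alpha 49/94 = 52.1% → Team Gamma
P1: Team Gamma 43/91 = 47.3%, Team Alpha 26/72 = 36.1% → Team Gamma
P3: Team Gamma 8/11 = 72.7%, Team Alpha 158/282 = 56.0% → Team Gamma
P0: Team Gamma 180/444 = 40.5%, Team Alpha 4/13 = 30.8% → Team Gamma
Overall: Team Gamma 272/616 = 44.2%, Team Alpha 237/461 = 51.4% → Team Alpha
Team Gamma wins each ticket group but Team Alpha wins overall — the comparison reverses. Team Gamma's tickets skew toward P0, which has a lower base rate.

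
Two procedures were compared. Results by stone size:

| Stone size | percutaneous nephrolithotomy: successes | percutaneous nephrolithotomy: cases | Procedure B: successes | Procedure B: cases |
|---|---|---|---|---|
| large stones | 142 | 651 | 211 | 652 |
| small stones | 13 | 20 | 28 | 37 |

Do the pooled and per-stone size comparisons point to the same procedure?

Yes

Large stones: percutaneous nephrolithotomy 142/651 = 21.8%, Procedure B 211/652 = 32.4% → Procedure B
Small stones: percutaneous nephrolithotomy 13/20 = 65.0%, Procedure B 28/37 = 75.7% → Procedure B
Overall: percutaneous nephrolithotomy 155/671 = 23.1%, Procedure B 239/689 = 34.7% → Procedure B
Procedure B wins overall and in every stone group — no reversal.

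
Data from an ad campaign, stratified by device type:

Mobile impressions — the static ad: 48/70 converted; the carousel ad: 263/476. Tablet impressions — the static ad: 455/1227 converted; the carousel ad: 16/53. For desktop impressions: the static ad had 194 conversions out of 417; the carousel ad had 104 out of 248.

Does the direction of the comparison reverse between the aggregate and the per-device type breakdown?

Yes

Mobile: the static ad 48/70 = 68.6%, the carousel ad 263/476 = 55.3% → the static ad
Tablet: the static ad 455/1227 = 37.1%, the carousel ad 16/53 = 30.2% → the static ad
Desktop: the static ad 194/417 = 46.5%, the carousel ad 104/248 = 41.9% → the static ad
Overall: the static ad 697/1714 = 40.7%, the carousel ad 383/777 = 49.3% → the carousel ad
The static ad wins each device group but the carousel ad wins overall — the comparison reverses. The static ad's impressions skew toward tablet, which has a lower base rate.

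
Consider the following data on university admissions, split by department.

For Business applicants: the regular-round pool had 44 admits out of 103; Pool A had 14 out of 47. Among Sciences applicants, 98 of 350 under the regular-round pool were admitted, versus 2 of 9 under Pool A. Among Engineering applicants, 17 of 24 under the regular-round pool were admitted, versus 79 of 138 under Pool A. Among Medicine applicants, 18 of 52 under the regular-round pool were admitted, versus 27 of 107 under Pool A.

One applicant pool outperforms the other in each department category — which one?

the regular-round pool

Business: the regular-round pool 44/103 = 42.7%, Pool A 14/47 = 29.8% → the regular-round pool
Sciences: the regular-round pool 98/350 = 28.0%, Pool A 2/9 = 22.2% → the regular-round pool
Engineering: the regular-round pool 17/24 = 70.8%, Pool A 79/138 = 57.2% → the regular-round pool
Medicine: the regular-round pool 18/52 = 34.6%, Pool A 27/107 = 25.2% → the regular-round pool
The regular-round pool has the higher rate in all 4 groups.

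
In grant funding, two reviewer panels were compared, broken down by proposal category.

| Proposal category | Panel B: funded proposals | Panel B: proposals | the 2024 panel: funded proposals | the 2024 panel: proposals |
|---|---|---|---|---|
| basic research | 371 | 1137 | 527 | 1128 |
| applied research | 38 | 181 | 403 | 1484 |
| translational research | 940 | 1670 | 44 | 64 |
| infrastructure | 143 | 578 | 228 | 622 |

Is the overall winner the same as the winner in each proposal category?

No

Basic research: Panel B 371/1137 = 32.6%, the 2024 panel 527/1128 = 46.7% → the 2024 panel
Applied research: Panel B 38/181 = 21.0%, the 2024 panel 403/1484 = 27.2% → the 2024 panel
Translational research: Panel B 940/1670 = 56.3%, the 2024 panel 44/64 = 68.8% → the 2024 panel
Infrastructure: Panel B 143/578 = 24.7%, the 2024 panel 228/622 = 36.7% → the 2024 panel
Overall: Panel B 1492/3566 = 41.8%, the 2024 panel 1202/3298 = 36.4% → Panel B
The 2024 panel wins each proposal group but Panel B wins overall — the comparison reverses. The 2024 panel's proposals skew toward applied research, which has a lower base rate.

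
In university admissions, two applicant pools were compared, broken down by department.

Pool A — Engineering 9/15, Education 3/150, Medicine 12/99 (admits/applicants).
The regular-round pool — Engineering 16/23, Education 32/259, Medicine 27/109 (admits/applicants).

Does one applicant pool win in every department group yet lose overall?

Engineering: Pool A 9/15 = 60.0%, the regular-round pool 16/23 = 69.6% → the regular-round pool
Education: Pool A 3/150 = 2.0%, the regular-round pool 32/259 = 12.4% → the regular-round pool
Medicine: Pool A 12/99 = 12.1%, the regular-round pool 27/109 = 24.8% → the regular-round pool
Overall: Pool A 24/264 = 9.1%, the regular-round pool 75/391 = 19.2% → the regular-round pool
The regular-round pool wins overall and in every department group — no reversal.

No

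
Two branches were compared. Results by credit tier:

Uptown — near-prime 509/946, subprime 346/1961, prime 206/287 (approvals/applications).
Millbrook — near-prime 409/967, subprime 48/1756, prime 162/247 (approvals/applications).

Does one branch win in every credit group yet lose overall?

No

Near-prime: Uptown 509/946 = 53.8%, Millbrook 409/967 = 42.3% → Uptown
Subprime: Uptown 346/1961 = 17.6%, Millbrook 48/1756 = 2.7% → Uptown
Prime: Uptown 206/287 = 71.8%, Millbrook 162/247 = 65.6% → Uptown
Overall: Uptown 1061/3194 = 33.2%, Millbrook 619/2970 = 20.8% → Uptown
Uptown wins overall and in every credit group — no reversal.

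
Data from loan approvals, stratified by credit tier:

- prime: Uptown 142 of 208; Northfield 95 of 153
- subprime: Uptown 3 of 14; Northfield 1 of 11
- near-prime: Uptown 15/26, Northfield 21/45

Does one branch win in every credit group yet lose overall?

No

Prime: Uptown 142/208 = 68.3%, Northfield 95/153 = 62.1% → Uptown
Subprime: Uptown 3/14 = 21.4%, Northfield 1/11 = 9.1% → Uptown
Near-prime: Uptown 15/26 = 57.7%, Northfield 21/45 = 46.7% → Uptown
Overall: Uptown 160/248 = 64.5%, Northfield 117/209 = 56.0% → Uptown
Uptown wins overall and in every credit group — no reversal.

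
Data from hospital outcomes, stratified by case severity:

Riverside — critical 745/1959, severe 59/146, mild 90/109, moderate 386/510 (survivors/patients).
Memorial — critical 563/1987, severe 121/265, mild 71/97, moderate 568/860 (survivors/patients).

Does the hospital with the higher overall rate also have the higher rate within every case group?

No

Critical: Riverside 745/1959 = 38.0%, Memorial 563/1987 = 28.3% → Riverside
Severe: Riverside 59/146 = 40.4%, Memorial 121/265 = 45.7% → Memorial
Mild: Riverside 90/109 = 82.6%, Memorial 71/97 = 73.2% → Riverside
Moderate: Riverside 386/510 = 75.7%, Memorial 568/860 = 66.0% → Riverside
Overall: Riverside 1280/2724 = 47.0%, Memorial 1323/3209 = 41.2% → Riverside
Neither sweeps: Riverside wins 3 of 4 groups, Memorial wins 1. Riverside wins overall but not every group — no Simpson reversal.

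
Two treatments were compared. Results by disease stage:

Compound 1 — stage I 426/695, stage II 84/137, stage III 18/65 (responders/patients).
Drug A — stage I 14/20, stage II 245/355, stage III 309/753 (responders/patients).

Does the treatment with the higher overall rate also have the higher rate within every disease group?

No

Stage I: Compound 1 426/695 = 61.3%, Drug A 14/20 = 70.0% → Drug A
Stage II: Compound 1 84/137 = 61.3%, Drug A 245/355 = 69.0% → Drug A
Stage III: Compound 1 18/65 = 27.7%, Drug A 309/753 = 41.0% → Drug A
Overall: Compound 1 528/897 = 58.9%, Drug A 568/1128 = 50.4% → Compound 1
Drug A wins each disease group but Compound 1 wins overall — the comparison reverses. Drug A's patients skew toward stage III, which has a lower base rate.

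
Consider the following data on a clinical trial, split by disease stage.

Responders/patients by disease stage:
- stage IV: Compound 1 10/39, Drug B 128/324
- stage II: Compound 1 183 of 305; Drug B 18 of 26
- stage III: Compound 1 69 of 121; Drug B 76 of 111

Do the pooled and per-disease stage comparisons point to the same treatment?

No

Stage IV: Compound 1 10/39 = 25.6%, Drug B 128/324 = 39.5% → Drug B
Stage II: Compound 1 183/305 = 60.0%, Drug B 18/26 = 69.2% → Drug B
Stage III: Compound 1 69/121 = 57.0%, Drug B 76/111 = 68.5% → Drug B
Overall: Compound 1 262/465 = 56.3%, Drug B 222/461 = 48.2% → Compound 1
Drug B wins each disease group but Compound 1 wins overall — the comparison reverses. Drug B's patients skew toward stage IV, which has a lower base rate.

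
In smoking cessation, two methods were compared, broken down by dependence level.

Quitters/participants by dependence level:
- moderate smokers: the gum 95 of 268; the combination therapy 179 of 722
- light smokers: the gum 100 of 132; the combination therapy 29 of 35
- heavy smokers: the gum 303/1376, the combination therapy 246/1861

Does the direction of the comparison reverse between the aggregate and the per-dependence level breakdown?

Moderate smokers: the gum 95/268 = 35.4%, the combination therapy 179/722 = 24.8% → the gum
Light smokers: the gum 100/132 = 75.8%, the combination therapy 29/35 = 82.9% → the combination therapy
Heavy smokers: the gum 303/1376 = 22.0%, the combination therapy 246/1861 = 13.2% → the gum
Overall: the gum 498/1776 = 28.0%, the combination therapy 454/2618 = 17.3% → the gum
Neither sweeps: the gum wins 2 of 3 groups, the combination therapy wins 1. The gum wins overall but not every group — no Simpson reversal.

No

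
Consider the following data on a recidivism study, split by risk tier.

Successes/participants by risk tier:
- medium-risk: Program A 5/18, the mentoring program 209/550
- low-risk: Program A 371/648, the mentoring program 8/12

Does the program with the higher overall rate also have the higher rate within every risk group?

No

Medium-risk: Program A 5/18 = 27.8%, the mentoring program 209/550 = 38.0% → the mentoring program
Low-risk: Program A 371/648 = 57.3%, the mentoring program 8/12 = 66.7% → the mentoring program
Overall: Program A 376/666 = 56.5%, the mentoring program 217/562 = 38.6% → Program A
The mentoring program wins each risk group but Program A wins overall — the comparison reverses. The mentoring program's participants skew toward medium-risk, which has a lower base rate.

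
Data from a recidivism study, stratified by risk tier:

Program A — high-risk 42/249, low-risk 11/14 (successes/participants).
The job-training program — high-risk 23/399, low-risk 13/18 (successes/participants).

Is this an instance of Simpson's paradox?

No

High-risk: Program A 42/249 = 16.9%, the job-training program 23/399 = 5.8% → Program A
Low-risk: Program A 11/14 = 78.6%, the job-training program 13/18 = 72.2% → Program A
Overall: Program A 53/263 = 20.2%, the job-training program 36/417 = 8.6% → Program A
Program A wins overall and in every risk group — no reversal.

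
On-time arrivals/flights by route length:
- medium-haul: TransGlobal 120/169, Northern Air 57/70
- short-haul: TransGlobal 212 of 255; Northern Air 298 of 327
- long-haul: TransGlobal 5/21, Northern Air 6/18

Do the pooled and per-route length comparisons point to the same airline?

Medium-haul: TransGlobal 120/169 = 71.0%, Northern Air 57/70 = 81.4% → Northern Air
Short-haul: TransGlobal 212/255 = 83.1%, Northern Air 298/327 = 91.1% → Northern Air
Long-haul: TransGlobal 5/21 = 23.8%, Northern Air 6/18 = 33.3% → Northern Air
Overall: TransGlobal 337/445 = 75.7%, Northern Air 361/415 = 87.0% → Northern Air
Northern Air wins overall and in every route group — no reversal.

Yes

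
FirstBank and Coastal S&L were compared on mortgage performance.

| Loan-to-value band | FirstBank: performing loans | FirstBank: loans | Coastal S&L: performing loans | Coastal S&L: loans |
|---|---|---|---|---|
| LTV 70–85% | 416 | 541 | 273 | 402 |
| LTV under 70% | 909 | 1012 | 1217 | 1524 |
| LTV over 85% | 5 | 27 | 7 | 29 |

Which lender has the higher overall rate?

LTV 70–85%: FirstBank 416/541 = 76.9%, Coastal S&L 273/402 = 67.9% → FirstBank
LTV under 70%: FirstBank 909/1012 = 89.8%, Coastal S&L 1217/1524 = 79.9% → FirstBank
LTV over 85%: FirstBank 5/27 = 18.5%, Coastal S&L 7/29 = 24.1% → Coastal S&L
Overall: FirstBank 1330/1580 = 84.2%, Coastal S&L 1497/1955 = 76.6% → FirstBank
(Neither sweeps every loan-to-value group, but FirstBank has the higher pooled rate.)

FirstBank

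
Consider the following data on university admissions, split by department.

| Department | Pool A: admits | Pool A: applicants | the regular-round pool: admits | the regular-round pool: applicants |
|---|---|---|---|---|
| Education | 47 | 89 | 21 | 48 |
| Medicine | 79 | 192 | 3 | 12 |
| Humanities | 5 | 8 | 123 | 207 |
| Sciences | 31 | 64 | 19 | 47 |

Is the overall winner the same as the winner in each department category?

Education: Pool A 47/89 = 52.8%, the regular-round pool 21/48 = 43.8% → Pool A
Medicine: Pool A 79/192 = 41.1%, the regular-round pool 3/12 = 25.0% → Pool A
Humanities: Pool A 5/8 = 62.5%, the regular-round pool 123/207 = 59.4% → Pool A
Sciences: Pool A 31/64 = 48.4%, the regular-round pool 19/47 = 40.4% → Pool A
Overall: Pool A 162/353 = 45.9%, the regular-round pool 166/314 = 52.9% → the regular-round pool
Pool A wins each department group but the regular-round pool wins overall — the comparison reverses. Pool A's applicants skew toward Medicine, which has a lower base rate.

No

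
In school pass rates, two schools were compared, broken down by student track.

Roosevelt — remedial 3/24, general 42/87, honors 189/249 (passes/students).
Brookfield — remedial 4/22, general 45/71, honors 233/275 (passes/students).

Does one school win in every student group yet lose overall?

No

Remedial: Roosevelt 3/24 = 12.5%, Brookfield 4/22 = 18.2% → Brookfield
General: Roosevelt 42/87 = 48.3%, Brookfield 45/71 = 63.4% → Brookfield
Honors: Roosevelt 189/249 = 75.9%, Brookfield 233/275 = 84.7% → Brookfield
Overall: Roosevelt 234/360 = 65.0%, Brookfield 282/368 = 76.6% → Brookfield
Brookfield wins overall and in every student group — no reversal.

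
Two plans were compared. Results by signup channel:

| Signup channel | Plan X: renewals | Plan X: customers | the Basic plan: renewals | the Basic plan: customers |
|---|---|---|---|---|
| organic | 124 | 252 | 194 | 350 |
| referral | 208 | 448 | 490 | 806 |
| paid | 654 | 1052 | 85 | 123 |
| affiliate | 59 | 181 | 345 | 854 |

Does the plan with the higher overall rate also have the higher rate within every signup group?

No

Organic: Plan X 124/252 = 49.2%, the Basic plan 194/350 = 55.4% → the Basic plan
Referral: Plan X 208/448 = 46.4%, the Basic plan 490/806 = 60.8% → the Basic plan
Paid: Plan X 654/1052 = 62.2%, the Basic plan 85/123 = 69.1% → the Basic plan
Affiliate: Plan X 59/181 = 32.6%, the Basic plan 345/854 = 40.4% → the Basic plan
Overall: Plan X 1045/1933 = 54.1%, the Basic plan 1114/2133 = 52.2% → Plan X
The Basic plan wins each signup group but Plan X wins overall — the comparison reverses. The Basic plan's customers skew toward affiliate, which has a lower base rate.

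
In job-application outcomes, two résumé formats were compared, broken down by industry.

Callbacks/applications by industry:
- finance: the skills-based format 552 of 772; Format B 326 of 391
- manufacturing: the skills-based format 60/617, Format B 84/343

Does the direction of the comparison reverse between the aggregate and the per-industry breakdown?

No

Finance: the skills-based format 552/772 = 71.5%, Format B 326/391 = 83.4% → Format B
Manufacturing: the skills-based format 60/617 = 9.7%, Format B 84/343 = 24.5% → Format B
Overall: the skills-based format 612/1389 = 44.1%, Format B 410/734 = 55.9% → Format B
Format B wins overall and in every industry group — no reversal.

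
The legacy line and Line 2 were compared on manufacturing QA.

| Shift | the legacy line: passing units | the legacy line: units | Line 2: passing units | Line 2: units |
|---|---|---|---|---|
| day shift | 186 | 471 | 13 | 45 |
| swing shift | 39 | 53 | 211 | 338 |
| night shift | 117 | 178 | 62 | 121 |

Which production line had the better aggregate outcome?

Day shift: the legacy line 186/471 = 39.5%, Line 2 13/45 = 28.9% → the legacy line
Swing shift: the legacy line 39/53 = 73.6%, Line 2 211/338 = 62.4% → the legacy line
Night shift: the legacy line 117/178 = 65.7%, Line 2 62/121 = 51.2% → the legacy line
Overall: the legacy line 342/702 = 48.7%, Line 2 286/504 = 56.7% → Line 2
(The legacy line wins every shift group but Line 2 wins overall — the legacy line's units skew toward the low-rate day shift group.)

Line 2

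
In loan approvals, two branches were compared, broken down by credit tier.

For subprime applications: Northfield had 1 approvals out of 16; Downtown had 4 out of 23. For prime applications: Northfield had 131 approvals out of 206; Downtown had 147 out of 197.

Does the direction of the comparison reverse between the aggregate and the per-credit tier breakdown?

No

Subprime: Northfield 1/16 = 6.2%, Downtown 4/23 = 17.4% → Downtown
Prime: Northfield 131/206 = 63.6%, Downtown 147/197 = 74.6% → Downtown
Overall: Northfield 132/222 = 59.5%, Downtown 151/220 = 68.6% → Downtown
Downtown wins overall and in every credit group — no reversal.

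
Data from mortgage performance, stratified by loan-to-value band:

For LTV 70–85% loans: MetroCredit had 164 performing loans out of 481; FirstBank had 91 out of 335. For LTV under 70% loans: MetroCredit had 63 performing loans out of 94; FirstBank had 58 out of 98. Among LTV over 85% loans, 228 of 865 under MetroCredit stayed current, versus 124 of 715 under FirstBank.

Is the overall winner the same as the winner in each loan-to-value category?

Yes

LTV 70–85%: MetroCredit 164/481 = 34.1%, FirstBank 91/335 = 27.2% → MetroCredit
LTV under 70%: MetroCredit 63/94 = 67.0%, FirstBank 58/98 = 59.2% → MetroCredit
LTV over 85%: MetroCredit 228/865 = 26.4%, FirstBank 124/715 = 17.3% → MetroCredit
Overall: MetroCredit 455/1440 = 31.6%, FirstBank 273/1148 = 23.8% → MetroCredit
MetroCredit wins overall and in every loan-to-value group — no reversal.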